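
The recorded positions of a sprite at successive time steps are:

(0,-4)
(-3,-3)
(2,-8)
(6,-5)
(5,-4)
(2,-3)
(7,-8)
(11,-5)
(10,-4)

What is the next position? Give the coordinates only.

(7,-3)

Differencing gives (-3,+1), (+5,-5), (+4,+3), (-1,+1), (-3,+1), (+5,-5), (+4,+3), (-1,+1). This is the pattern (-3,+1), (+5,-5), (+4,+3), (-1,+1) repeated.
step 9: apply (-3,+1) → (7,-3)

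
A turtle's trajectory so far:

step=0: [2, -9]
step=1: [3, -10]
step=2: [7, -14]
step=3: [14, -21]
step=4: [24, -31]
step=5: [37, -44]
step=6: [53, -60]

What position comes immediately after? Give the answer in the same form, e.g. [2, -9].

Successive displacements: [+1, -1], [+4, -4], [+7, -7], [+10, -10], [+13, -13], [+16, -16] — each changes by [+3, -3].
step 7: [53, -60] + [+19, -19] → [72, -79]

[72, -79]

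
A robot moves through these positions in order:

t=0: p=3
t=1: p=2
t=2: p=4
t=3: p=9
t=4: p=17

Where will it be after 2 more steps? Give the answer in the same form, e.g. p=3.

Successive displacements: -1, +2, +5, +8 — each changes by +3.
step 5: 17 + 11 → p=28
step 6: 28 + 14 → p=42

p=42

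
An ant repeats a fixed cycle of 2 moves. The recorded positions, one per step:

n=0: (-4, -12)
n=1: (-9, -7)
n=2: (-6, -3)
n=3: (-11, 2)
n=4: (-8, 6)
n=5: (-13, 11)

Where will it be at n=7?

(-15, 20)

Step-to-step displacements: (-5, +5), (+3, +4), (-5, +5), (+3, +4), (-5, +5) — a repeating cycle of length 2.
step 6: apply (+3, +4) → (-10, 15)
step 7: apply (-5, +5) → (-15, 20)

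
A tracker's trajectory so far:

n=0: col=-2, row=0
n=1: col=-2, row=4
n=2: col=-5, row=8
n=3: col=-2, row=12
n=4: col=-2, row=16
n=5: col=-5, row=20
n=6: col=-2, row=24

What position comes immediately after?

The col coordinate repeats the cycle [-2, -2, -5] with period 3; step 7 mod 3 = 1, giving -2.
The row coordinate changes by +4 each step, so at step 7 it is 0 + 7·(4) = 28.

col=-2, row=28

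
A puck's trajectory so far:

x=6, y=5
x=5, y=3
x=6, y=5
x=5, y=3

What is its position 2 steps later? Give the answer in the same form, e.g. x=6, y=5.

x=5, y=3

Step-to-step displacements: (-1, -2), (+1, +2), (-1, -2); each is -1× the previous.
step 4: x=5, y=3 + (+1, +2) → x=6, y=5
step 5: x=6, y=5 + (-1, -2) → x=5, y=3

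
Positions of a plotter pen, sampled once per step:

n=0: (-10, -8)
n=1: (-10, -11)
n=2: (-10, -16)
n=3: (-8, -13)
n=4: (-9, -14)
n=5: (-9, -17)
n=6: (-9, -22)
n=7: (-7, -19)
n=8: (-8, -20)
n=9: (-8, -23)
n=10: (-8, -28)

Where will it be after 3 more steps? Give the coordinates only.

(-7, -29)

Differencing gives (+0, -3), (+0, -5), (+2, +3), (-1, -1), (+0, -3), (+0, -5), (+2, +3), (-1, -1), (+0, -3), (+0, -5). This is the pattern (+0, -3), (+0, -5), (+2, +3), (-1, -1) repeated.
step 11: apply (+2, +3) → (-6, -25)
step 12: apply (-1, -1) → (-7, -26)
step 13: apply (+0, -3) → (-7, -29)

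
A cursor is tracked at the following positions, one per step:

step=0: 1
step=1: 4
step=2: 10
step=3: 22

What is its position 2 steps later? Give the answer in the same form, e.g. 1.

94

Step-to-step displacements: +3, +6, +12; each is 2× the previous.
step 4: 22 + 24 → 46
step 5: 46 + 48 → 94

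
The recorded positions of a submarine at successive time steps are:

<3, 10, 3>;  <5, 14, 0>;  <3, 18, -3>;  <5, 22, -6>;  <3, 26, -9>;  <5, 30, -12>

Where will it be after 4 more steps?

<5, 46, -24>

The first coordinate repeats the cycle [3, 5] with period 2; step 9 mod 2 = 1, giving 5.
The second coordinate changes by +4 each step, so at step 9 it is 10 + 9·(4) = 46.
The third coordinate changes by -3 each step, so at step 9 it is 3 + 9·(-3) = -24.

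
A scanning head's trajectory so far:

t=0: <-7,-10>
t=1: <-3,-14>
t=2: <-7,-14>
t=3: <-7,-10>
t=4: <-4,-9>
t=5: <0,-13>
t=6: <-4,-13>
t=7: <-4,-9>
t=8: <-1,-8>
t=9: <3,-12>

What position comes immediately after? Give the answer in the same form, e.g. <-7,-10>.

<-1,-12>

Step-to-step displacements: <+4,-4>, <-4,+0>, <+0,+4>, <+3,+1>, <+4,-4>, <-4,+0>, <+0,+4>, <+3,+1>, <+4,-4> — a repeating cycle of length 4.
step 10: apply <-4,+0> → <-1,-12>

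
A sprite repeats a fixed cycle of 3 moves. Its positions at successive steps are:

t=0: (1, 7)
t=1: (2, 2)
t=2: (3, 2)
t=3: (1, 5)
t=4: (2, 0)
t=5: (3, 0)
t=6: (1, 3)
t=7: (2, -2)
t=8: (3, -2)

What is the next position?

Step-to-step displacements: (+1, -5), (+1, +0), (-2, +3), (+1, -5), (+1, +0), (-2, +3), (+1, -5), (+1, +0) — a repeating cycle of length 3.
step 9: apply (-2, +3) → (1, 1)

(1, 1)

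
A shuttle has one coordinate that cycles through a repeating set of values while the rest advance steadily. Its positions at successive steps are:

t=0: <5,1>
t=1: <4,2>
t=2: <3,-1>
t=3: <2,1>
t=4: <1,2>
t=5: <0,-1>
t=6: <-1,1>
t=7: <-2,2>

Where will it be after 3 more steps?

First: linear, -1 per step → -5 at step 10.
Second: cycles through 1, 2, -1 every 3 steps. Step 10 lands at position 1 of the cycle → 2.

<-5,2>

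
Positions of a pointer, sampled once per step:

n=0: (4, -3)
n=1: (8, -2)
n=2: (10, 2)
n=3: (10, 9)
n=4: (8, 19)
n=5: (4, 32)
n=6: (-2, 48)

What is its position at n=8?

Successive displacements: (+4, +1), (+2, +4), (+0, +7), (-2, +10), (-4, +13), (-6, +16) — each changes by (-2, +3).
step 7: (-2, 48) + (-8, +19) → (-10, 67)
step 8: (-10, 67) + (-10, +22) → (-20, 89)

(-20, 89)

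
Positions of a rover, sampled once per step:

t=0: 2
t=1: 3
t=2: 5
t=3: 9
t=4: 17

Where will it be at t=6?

Consecutive displacements +1, +2, +4, +8 scale by a factor of 2 each step.
step 5: 17 + 16 → 33
step 6: 33 + 32 → 65

65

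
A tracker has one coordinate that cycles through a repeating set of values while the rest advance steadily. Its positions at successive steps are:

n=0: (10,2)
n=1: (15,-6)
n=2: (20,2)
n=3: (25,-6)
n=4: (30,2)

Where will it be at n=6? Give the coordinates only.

(40,2)

The first coordinate changes by +5 each step, so at step 6 it is 10 + 6·(5) = 40.
The second coordinate repeats the cycle [2, -6] with period 2; step 6 mod 2 = 0, giving 2.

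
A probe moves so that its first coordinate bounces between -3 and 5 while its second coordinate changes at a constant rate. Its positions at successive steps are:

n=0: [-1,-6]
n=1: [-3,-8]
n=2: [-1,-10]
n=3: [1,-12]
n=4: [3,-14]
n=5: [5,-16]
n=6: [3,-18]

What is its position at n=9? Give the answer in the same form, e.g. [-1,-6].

The first coordinate travels 2 per step and bounces off the walls at -3 and 5.
  step 7: 3 → 1
  step 8: 1 → -1
  step 9: -1 → -3
The second coordinate changes by -2 each step: at step 9 it is -24.

[-3,-24]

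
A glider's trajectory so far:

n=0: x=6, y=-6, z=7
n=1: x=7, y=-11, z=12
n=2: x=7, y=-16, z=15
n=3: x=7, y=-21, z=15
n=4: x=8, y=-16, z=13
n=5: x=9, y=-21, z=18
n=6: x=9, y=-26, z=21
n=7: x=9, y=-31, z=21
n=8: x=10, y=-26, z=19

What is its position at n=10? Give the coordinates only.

x=11, y=-36, z=27

Differencing gives (+1,-5,+5), (+0,-5,+3), (+0,-5,+0), (+1,+5,-2), (+1,-5,+5), (+0,-5,+3), (+0,-5,+0), (+1,+5,-2). This is the pattern (+1,-5,+5), (+0,-5,+3), (+0,-5,+0), (+1,+5,-2) repeated.
step 9: apply (+1,-5,+5) → x=11, y=-31, z=24
step 10: apply (+0,-5,+3) → x=11, y=-36, z=27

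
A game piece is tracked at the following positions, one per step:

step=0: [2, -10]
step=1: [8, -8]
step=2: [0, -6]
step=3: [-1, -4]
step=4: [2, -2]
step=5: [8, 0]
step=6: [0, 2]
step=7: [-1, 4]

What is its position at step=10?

[0, 10]

First: cycles through 2, 8, 0, -1 every 4 steps. Step 10 lands at position 2 of the cycle → 0.
Second: linear, +2 per step → 10 at step 10.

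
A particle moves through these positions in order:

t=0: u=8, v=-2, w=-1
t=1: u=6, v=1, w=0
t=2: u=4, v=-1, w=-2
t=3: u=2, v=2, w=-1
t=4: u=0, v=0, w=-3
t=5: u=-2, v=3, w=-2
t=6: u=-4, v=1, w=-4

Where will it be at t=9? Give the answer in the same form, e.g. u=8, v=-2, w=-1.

u=-10, v=5, w=-4

Differencing gives (-2, +3, +1), (-2, -2, -2), (-2, +3, +1), (-2, -2, -2), (-2, +3, +1), (-2, -2, -2). This is the pattern (-2, +3, +1), (-2, -2, -2) repeated.
step 7: apply (-2, +3, +1) → u=-6, v=4, w=-3
step 8: apply (-2, -2, -2) → u=-8, v=2, w=-5
step 9: apply (-2, +3, +1) → u=-10, v=5, w=-4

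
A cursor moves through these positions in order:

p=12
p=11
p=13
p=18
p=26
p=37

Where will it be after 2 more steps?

Successive displacements: -1, +2, +5, +8, +11 — each changes by +3.
step 6: 37 + 14 → p=51
step 7: 51 + 17 → p=68

p=68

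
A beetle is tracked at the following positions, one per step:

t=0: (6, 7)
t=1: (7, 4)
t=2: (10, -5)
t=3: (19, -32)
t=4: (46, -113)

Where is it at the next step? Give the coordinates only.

The jumps are (+1, -3), (+3, -9), (+9, -27), (+27, -81) — a geometric progression with ratio 3.
step 5: (46, -113) + (+81, -243) → (127, -356)

(127, -356)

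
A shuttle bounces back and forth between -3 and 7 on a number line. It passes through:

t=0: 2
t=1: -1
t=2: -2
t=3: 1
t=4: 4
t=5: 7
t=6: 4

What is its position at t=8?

The value reflects between -3 and 7, moving 3 per step.
  step 7: 4 → 1
  step 8: 1 → -2

-2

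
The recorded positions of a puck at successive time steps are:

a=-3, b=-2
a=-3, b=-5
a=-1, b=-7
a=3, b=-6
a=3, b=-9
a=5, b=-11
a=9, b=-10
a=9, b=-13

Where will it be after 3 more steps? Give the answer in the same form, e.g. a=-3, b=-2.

The moves between consecutive positions are (+0, -3), (+2, -2), (+4, +1), (+0, -3), (+2, -2), (+4, +1), (+0, -3); they repeat the 3-cycle [(+0, -3), (+2, -2), (+4, +1)].
step 8: apply (+2, -2) → a=11, b=-15
step 9: apply (+4, +1) → a=15, b=-14
step 10: apply (+0, -3) → a=15, b=-17

a=15, b=-17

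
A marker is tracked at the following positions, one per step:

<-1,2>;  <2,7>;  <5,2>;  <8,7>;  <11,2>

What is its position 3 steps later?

<20,7>

The first coordinate changes by +3 each step, so at step 7 it is -1 + 7·(3) = 20.
The second coordinate repeats the cycle [2, 7] with period 2; step 7 mod 2 = 1, giving 7.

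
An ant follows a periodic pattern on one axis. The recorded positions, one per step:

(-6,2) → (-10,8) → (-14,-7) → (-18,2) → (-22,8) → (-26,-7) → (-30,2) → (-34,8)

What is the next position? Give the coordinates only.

(-38,-7)

First: linear, -4 per step → -38 at step 8.
Second: cycles through 2, 8, -7 every 3 steps. Step 8 lands at position 2 of the cycle → -7.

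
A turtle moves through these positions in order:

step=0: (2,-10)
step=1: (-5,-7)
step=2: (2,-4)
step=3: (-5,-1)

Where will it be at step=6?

(2,8)

First: cycles through 2, -5 every 2 steps. Step 6 lands at position 0 of the cycle → 2.
Second: linear, +3 per step → 8 at step 6.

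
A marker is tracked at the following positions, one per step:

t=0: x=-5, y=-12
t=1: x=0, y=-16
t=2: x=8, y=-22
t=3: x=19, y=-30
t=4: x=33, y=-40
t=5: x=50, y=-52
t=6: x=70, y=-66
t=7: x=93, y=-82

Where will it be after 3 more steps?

x=180, y=-142

Successive displacements: (+5, -4), (+8, -6), (+11, -8), (+14, -10), (+17, -12), (+20, -14), (+23, -16) — each changes by (+3, -2).
step 8: x=93, y=-82 + (+26, -18) → x=119, y=-100
step 9: x=119, y=-100 + (+29, -20) → x=148, y=-120
step 10: x=148, y=-120 + (+32, -22) → x=180, y=-142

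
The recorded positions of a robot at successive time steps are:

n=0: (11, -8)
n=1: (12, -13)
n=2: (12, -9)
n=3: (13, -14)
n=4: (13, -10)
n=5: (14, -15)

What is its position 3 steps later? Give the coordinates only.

(15, -12)

Differencing gives (+1, -5), (+0, +4), (+1, -5), (+0, +4), (+1, -5). This is the pattern (+1, -5), (+0, +4) repeated.
step 6: apply (+0, +4) → (14, -11)
step 7: apply (+1, -5) → (15, -16)
step 8: apply (+0, +4) → (15, -12)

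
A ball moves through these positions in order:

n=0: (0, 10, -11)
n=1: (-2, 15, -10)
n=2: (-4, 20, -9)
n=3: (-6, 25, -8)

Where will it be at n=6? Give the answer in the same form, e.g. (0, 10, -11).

Each step adds (-2, +5, +1) to the position.
step 4: (-6, 25, -8) + (-2, +5, +1) → (-8, 30, -7)
step 5: (-8, 30, -7) + (-2, +5, +1) → (-10, 35, -6)
step 6: (-10, 35, -6) + (-2, +5, +1) → (-12, 40, -5)

(-12, 40, -5)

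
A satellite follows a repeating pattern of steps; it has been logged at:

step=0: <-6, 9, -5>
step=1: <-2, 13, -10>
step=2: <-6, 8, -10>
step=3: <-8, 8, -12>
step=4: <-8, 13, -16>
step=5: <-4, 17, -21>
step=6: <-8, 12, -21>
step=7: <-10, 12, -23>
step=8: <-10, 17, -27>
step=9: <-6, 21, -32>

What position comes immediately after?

<-10, 16, -32>

Step-to-step displacements: <+4, +4, -5>, <-4, -5, +0>, <-2, +0, -2>, <+0, +5, -4>, <+4, +4, -5>, <-4, -5, +0>, <-2, +0, -2>, <+0, +5, -4>, <+4, +4, -5> — a repeating cycle of length 4.
step 10: apply <-4, -5, +0> → <-10, 16, -32>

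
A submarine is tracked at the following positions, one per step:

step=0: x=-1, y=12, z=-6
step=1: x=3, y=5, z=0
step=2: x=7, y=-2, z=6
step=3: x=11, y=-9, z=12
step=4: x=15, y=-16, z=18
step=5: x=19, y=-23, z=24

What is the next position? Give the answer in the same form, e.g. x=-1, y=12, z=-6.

x=23, y=-30, z=30

Each step adds (+4,-7,+6) to the position.
step 6: x=19, y=-23, z=24 + (+4,-7,+6) → x=23, y=-30, z=30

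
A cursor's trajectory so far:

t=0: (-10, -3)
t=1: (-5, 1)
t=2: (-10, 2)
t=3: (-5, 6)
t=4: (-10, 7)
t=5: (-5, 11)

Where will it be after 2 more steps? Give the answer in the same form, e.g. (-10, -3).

Step-to-step displacements: (+5, +4), (-5, +1), (+5, +4), (-5, +1), (+5, +4) — a repeating cycle of length 2.
step 6: apply (-5, +1) → (-10, 12)
step 7: apply (+5, +4) → (-5, 16)

(-5, 16)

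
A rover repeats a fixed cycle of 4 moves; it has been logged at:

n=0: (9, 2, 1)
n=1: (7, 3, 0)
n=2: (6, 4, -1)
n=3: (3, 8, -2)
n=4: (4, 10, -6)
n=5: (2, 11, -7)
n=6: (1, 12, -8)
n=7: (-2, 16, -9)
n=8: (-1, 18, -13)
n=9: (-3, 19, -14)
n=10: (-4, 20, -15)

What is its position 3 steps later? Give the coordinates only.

Step-to-step displacements: (-2, +1, -1), (-1, +1, -1), (-3, +4, -1), (+1, +2, -4), (-2, +1, -1), (-1, +1, -1), (-3, +4, -1), (+1, +2, -4), (-2, +1, -1), (-1, +1, -1) — a repeating cycle of length 4.
step 11: apply (-3, +4, -1) → (-7, 24, -16)
step 12: apply (+1, +2, -4) → (-6, 26, -20)
step 13: apply (-2, +1, -1) → (-8, 27, -21)

(-8, 27, -21)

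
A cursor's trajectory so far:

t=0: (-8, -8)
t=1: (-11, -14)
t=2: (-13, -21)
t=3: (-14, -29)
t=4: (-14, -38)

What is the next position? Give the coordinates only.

First differences are (-3, -6), (-2, -7), (-1, -8), (+0, -9); their common second difference is (+1, -1) (constant acceleration).
step 5: (-14, -38) + (+1, -10) → (-13, -48)

(-13, -48)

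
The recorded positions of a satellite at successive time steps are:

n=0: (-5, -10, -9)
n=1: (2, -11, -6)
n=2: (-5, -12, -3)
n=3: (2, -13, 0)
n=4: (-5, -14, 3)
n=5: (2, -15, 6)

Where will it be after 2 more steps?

First: cycles through -5, 2 every 2 steps. Step 7 lands at position 1 of the cycle → 2.
Second: linear, -1 per step → -17 at step 7.
Third: linear, +3 per step → 12 at step 7.

(2, -17, 12)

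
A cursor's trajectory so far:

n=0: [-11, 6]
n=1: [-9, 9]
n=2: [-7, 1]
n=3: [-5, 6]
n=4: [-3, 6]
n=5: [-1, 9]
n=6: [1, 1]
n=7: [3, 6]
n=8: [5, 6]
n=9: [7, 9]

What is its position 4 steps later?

[15, 9]

The first coordinate changes by +2 each step, so at step 13 it is -11 + 13·(2) = 15.
The second coordinate repeats the cycle [6, 9, 1, 6] with period 4; step 13 mod 4 = 1, giving 9.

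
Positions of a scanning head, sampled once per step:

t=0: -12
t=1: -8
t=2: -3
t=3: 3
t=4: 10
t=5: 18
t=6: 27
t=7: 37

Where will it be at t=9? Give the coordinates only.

60

First differences are +4, +5, +6, +7, +8, +9, +10; their common second difference is +1 (constant acceleration).
step 8: 37 + 11 → 48
step 9: 48 + 12 → 60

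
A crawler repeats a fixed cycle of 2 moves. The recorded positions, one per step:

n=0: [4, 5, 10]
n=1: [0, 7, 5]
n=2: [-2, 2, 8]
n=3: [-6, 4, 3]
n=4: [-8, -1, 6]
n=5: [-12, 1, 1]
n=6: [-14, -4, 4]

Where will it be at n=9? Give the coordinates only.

Differencing gives [-4, +2, -5], [-2, -5, +3], [-4, +2, -5], [-2, -5, +3], [-4, +2, -5], [-2, -5, +3]. This is the pattern [-4, +2, -5], [-2, -5, +3] repeated.
step 7: apply [-4, +2, -5] → [-18, -2, -1]
step 8: apply [-2, -5, +3] → [-20, -7, 2]
step 9: apply [-4, +2, -5] → [-24, -5, -3]

[-24, -5, -3]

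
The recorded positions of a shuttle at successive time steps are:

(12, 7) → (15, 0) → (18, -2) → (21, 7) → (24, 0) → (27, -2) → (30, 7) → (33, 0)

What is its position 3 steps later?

First: linear, +3 per step → 42 at step 10.
Second: cycles through 7, 0, -2 every 3 steps. Step 10 lands at position 1 of the cycle → 0.

(42, 0)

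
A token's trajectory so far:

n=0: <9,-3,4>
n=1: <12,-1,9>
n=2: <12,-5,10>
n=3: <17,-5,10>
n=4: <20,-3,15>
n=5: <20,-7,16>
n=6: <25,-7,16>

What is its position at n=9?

<33,-9,22>

Differencing gives <+3,+2,+5>, <+0,-4,+1>, <+5,+0,+0>, <+3,+2,+5>, <+0,-4,+1>, <+5,+0,+0>. This is the pattern <+3,+2,+5>, <+0,-4,+1>, <+5,+0,+0> repeated.
step 7: apply <+3,+2,+5> → <28,-5,21>
step 8: apply <+0,-4,+1> → <28,-9,22>
step 9: apply <+5,+0,+0> → <33,-9,22>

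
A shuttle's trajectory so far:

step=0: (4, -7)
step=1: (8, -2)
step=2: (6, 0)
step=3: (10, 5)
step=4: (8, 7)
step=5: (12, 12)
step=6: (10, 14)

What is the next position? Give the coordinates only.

(14, 19)

Differencing gives (+4, +5), (-2, +2), (+4, +5), (-2, +2), (+4, +5), (-2, +2). This is the pattern (+4, +5), (-2, +2) repeated.
step 7: apply (+4, +5) → (14, 19)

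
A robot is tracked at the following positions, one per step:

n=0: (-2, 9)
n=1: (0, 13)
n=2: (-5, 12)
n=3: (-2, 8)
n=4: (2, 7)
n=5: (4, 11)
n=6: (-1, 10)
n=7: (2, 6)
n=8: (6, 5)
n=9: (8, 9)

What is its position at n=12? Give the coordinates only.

(10, 3)

The moves between consecutive positions are (+2, +4), (-5, -1), (+3, -4), (+4, -1), (+2, +4), (-5, -1), (+3, -4), (+4, -1), (+2, +4); they repeat the 4-cycle [(+2, +4), (-5, -1), (+3, -4), (+4, -1)].
step 10: apply (-5, -1) → (3, 8)
step 11: apply (+3, -4) → (6, 4)
step 12: apply (+4, -1) → (10, 3)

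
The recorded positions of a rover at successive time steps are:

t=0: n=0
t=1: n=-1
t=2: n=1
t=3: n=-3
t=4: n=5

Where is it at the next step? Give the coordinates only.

The jumps are -1, +2, -4, +8 — a geometric progression with ratio -2.
step 5: 5 − 16 → n=-11

n=-11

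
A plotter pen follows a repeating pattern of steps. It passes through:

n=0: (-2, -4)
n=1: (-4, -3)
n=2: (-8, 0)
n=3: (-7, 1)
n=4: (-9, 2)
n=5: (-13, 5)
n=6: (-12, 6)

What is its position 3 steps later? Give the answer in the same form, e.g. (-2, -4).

(-17, 11)

The moves between consecutive positions are (-2, +1), (-4, +3), (+1, +1), (-2, +1), (-4, +3), (+1, +1); they repeat the 3-cycle [(-2, +1), (-4, +3), (+1, +1)].
step 7: apply (-2, +1) → (-14, 7)
step 8: apply (-4, +3) → (-18, 10)
step 9: apply (+1, +1) → (-17, 11)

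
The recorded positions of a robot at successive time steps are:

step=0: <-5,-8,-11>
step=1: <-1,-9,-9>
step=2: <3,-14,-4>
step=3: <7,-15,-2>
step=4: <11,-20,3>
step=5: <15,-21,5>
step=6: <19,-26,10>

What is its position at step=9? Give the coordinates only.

Step-to-step displacements: <+4,-1,+2>, <+4,-5,+5>, <+4,-1,+2>, <+4,-5,+5>, <+4,-1,+2>, <+4,-5,+5> — a repeating cycle of length 2.
step 7: apply <+4,-1,+2> → <23,-27,12>
step 8: apply <+4,-5,+5> → <27,-32,17>
step 9: apply <+4,-1,+2> → <31,-33,19>

<31,-33,19>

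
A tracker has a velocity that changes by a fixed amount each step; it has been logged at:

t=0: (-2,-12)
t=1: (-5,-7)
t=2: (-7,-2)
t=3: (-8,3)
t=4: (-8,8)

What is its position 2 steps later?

Taking differences between consecutive positions: (-3,+5), (-2,+5), (-1,+5), (+0,+5). These grow by (+1,+0) each step.
step 5: (-8,8) + (+1,+5) → (-7,13)
step 6: (-7,13) + (+2,+5) → (-5,18)

(-5,18)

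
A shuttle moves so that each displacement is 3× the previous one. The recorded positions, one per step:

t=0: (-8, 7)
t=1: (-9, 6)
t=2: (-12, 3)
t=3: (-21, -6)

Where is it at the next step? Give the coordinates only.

(-48, -33)

The jumps are (-1, -1), (-3, -3), (-9, -9) — a geometric progression with ratio 3.
step 4: (-21, -6) + (-27, -27) → (-48, -33)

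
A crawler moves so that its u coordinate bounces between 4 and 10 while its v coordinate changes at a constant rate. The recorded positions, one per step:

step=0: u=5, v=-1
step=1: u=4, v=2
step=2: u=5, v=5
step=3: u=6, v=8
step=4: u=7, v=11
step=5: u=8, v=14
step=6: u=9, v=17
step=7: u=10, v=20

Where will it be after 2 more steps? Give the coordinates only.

u=8, v=26

The u coordinate travels 1 per step and bounces off the walls at 4 and 10.
  step 8: 10 → 9
  step 9: 9 → 8
The v coordinate changes by +3 each step: at step 9 it is 26.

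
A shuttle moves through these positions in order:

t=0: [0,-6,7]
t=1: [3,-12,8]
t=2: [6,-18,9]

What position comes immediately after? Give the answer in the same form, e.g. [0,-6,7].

Constant displacement of [+3,-6,+1] per step.
step 3: [6,-18,9] + [+3,-6,+1] → [9,-24,10]

[9,-24,10]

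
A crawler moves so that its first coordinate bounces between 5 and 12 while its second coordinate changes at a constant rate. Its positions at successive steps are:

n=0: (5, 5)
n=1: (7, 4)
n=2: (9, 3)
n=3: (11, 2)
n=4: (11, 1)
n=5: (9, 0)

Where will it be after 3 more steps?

(7, -3)

The first coordinate reflects between 5 and 12, moving 2 per step.
  step 6: 9 → 7
  step 7: 7 → 5
  step 8: 5 → 7
The second coordinate changes by -1 each step: at step 8 it is -3.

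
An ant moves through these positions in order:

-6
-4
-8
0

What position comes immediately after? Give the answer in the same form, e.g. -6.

-16

Consecutive displacements +2, -4, +8 scale by a factor of -2 each step.
step 4: 0 − 16 → -16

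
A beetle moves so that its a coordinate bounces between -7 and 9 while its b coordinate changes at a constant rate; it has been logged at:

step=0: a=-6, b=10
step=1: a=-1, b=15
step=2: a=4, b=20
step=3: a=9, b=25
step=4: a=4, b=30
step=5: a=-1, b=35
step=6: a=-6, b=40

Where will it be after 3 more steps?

a=7, b=55

The a coordinate travels 5 per step and bounces off the walls at -7 and 9.
  step 7: -6 → -3
  step 8: -3 → 2
  step 9: 2 → 7
The b coordinate changes by +5 each step: at step 9 it is 55.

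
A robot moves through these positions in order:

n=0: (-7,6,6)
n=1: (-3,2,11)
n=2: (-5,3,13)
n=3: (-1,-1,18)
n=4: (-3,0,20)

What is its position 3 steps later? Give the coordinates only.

(3,-7,32)

The moves between consecutive positions are (+4,-4,+5), (-2,+1,+2), (+4,-4,+5), (-2,+1,+2); they repeat the 2-cycle [(+4,-4,+5), (-2,+1,+2)].
step 5: apply (+4,-4,+5) → (1,-4,25)
step 6: apply (-2,+1,+2) → (-1,-3,27)
step 7: apply (+4,-4,+5) → (3,-7,32)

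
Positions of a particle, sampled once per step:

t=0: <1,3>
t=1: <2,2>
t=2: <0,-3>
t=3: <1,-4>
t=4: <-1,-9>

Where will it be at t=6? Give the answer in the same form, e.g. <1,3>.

<-2,-15>

Step-to-step displacements: <+1,-1>, <-2,-5>, <+1,-1>, <-2,-5> — a repeating cycle of length 2.
step 5: apply <+1,-1> → <0,-10>
step 6: apply <-2,-5> → <-2,-15>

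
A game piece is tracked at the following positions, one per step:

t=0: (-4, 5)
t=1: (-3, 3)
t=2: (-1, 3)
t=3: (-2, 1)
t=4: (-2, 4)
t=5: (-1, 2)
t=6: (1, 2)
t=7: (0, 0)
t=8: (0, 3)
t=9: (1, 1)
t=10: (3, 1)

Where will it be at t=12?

The moves between consecutive positions are (+1, -2), (+2, +0), (-1, -2), (+0, +3), (+1, -2), (+2, +0), (-1, -2), (+0, +3), (+1, -2), (+2, +0); they repeat the 4-cycle [(+1, -2), (+2, +0), (-1, -2), (+0, +3)].
step 11: apply (-1, -2) → (2, -1)
step 12: apply (+0, +3) → (2, 2)

(2, 2)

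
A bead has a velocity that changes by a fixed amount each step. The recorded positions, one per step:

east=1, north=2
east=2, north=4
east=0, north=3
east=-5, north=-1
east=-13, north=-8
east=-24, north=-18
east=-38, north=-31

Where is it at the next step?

east=-55, north=-47

Taking differences between consecutive positions: (+1,+2), (-2,-1), (-5,-4), (-8,-7), (-11,-10), (-14,-13). These grow by (-3,-3) each step.
step 7: east=-38, north=-31 + (-17,-16) → east=-55, north=-47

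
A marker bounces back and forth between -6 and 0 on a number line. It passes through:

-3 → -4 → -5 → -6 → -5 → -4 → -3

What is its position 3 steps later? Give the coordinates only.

0

The value travels 1 per step and bounces off the walls at -6 and 0.
  step 7: -3 → -2
  step 8: -2 → -1
  step 9: -1 → 0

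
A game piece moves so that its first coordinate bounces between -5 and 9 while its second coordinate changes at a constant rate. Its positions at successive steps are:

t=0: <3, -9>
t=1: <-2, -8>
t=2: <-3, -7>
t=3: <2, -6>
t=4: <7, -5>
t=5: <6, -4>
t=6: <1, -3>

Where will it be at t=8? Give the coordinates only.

The first coordinate travels 5 per step and bounces off the walls at -5 and 9.
  step 7: 1 → -4
  step 8: -4 → -1
The second coordinate changes by +1 each step: at step 8 it is -1.

<-1, -1>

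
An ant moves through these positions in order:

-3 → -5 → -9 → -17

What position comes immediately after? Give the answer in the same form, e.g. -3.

-33

Consecutive displacements -2, -4, -8 scale by a factor of 2 each step.
step 4: -17 − 16 → -33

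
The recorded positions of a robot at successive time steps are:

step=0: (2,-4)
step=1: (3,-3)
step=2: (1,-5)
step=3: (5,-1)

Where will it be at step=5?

(13,7)

Consecutive displacements (+1,+1), (-2,-2), (+4,+4) scale by a factor of -2 each step.
step 4: (5,-1) + (-8,-8) → (-3,-9)
step 5: (-3,-9) + (+16,+16) → (13,7)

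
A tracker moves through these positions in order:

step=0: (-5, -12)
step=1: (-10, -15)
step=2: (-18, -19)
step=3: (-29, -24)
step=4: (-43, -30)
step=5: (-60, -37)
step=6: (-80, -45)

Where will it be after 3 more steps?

(-158, -75)

First differences are (-5, -3), (-8, -4), (-11, -5), (-14, -6), (-17, -7), (-20, -8); their common second difference is (-3, -1) (constant acceleration).
step 7: (-80, -45) + (-23, -9) → (-103, -54)
step 8: (-103, -54) + (-26, -10) → (-129, -64)
step 9: (-129, -64) + (-29, -11) → (-158, -75)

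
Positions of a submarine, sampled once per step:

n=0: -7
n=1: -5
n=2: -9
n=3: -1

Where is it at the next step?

-17

Step-to-step displacements: +2, -4, +8; each is -2× the previous.
step 4: -1 − 16 → -17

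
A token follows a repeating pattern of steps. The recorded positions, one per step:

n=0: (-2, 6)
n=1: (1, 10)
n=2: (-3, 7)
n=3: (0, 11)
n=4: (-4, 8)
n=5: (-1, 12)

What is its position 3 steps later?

The moves between consecutive positions are (+3, +4), (-4, -3), (+3, +4), (-4, -3), (+3, +4); they repeat the 2-cycle [(+3, +4), (-4, -3)].
step 6: apply (-4, -3) → (-5, 9)
step 7: apply (+3, +4) → (-2, 13)
step 8: apply (-4, -3) → (-6, 10)

(-6, 10)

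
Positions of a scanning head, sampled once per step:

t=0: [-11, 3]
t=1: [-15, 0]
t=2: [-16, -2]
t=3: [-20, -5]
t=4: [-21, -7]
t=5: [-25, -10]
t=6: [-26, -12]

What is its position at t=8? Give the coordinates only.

Step-to-step displacements: [-4, -3], [-1, -2], [-4, -3], [-1, -2], [-4, -3], [-1, -2] — a repeating cycle of length 2.
step 7: apply [-4, -3] → [-30, -15]
step 8: apply [-1, -2] → [-31, -17]

[-31, -17]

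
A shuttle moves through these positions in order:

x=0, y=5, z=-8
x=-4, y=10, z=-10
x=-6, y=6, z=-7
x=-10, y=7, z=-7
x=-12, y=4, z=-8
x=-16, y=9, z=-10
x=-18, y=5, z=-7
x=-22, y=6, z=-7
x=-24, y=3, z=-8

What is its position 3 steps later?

The moves between consecutive positions are (-4,+5,-2), (-2,-4,+3), (-4,+1,+0), (-2,-3,-1), (-4,+5,-2), (-2,-4,+3), (-4,+1,+0), (-2,-3,-1); they repeat the 4-cycle [(-4,+5,-2), (-2,-4,+3), (-4,+1,+0), (-2,-3,-1)].
step 9: apply (-4,+5,-2) → x=-28, y=8, z=-10
step 10: apply (-2,-4,+3) → x=-30, y=4, z=-7
step 11: apply (-4,+1,+0) → x=-34, y=5, z=-7

x=-34, y=5, z=-7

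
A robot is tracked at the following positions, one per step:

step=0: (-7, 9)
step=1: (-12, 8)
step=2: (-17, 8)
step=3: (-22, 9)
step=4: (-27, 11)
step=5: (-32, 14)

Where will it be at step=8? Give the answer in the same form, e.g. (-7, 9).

Taking differences between consecutive positions: (-5, -1), (-5, +0), (-5, +1), (-5, +2), (-5, +3). These grow by (+0, +1) each step.
step 6: (-32, 14) + (-5, +4) → (-37, 18)
step 7: (-37, 18) + (-5, +5) → (-42, 23)
step 8: (-42, 23) + (-5, +6) → (-47, 29)

(-47, 29)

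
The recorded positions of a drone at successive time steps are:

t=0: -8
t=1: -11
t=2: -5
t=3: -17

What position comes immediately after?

7

Step-to-step displacements: -3, +6, -12; each is -2× the previous.
step 4: -17 + 24 → 7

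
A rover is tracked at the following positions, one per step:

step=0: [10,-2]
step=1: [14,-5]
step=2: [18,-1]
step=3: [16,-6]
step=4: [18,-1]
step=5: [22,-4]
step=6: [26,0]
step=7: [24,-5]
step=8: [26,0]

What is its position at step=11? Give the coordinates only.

Differencing gives [+4,-3], [+4,+4], [-2,-5], [+2,+5], [+4,-3], [+4,+4], [-2,-5], [+2,+5]. This is the pattern [+4,-3], [+4,+4], [-2,-5], [+2,+5] repeated.
step 9: apply [+4,-3] → [30,-3]
step 10: apply [+4,+4] → [34,1]
step 11: apply [-2,-5] → [32,-4]

[32,-4]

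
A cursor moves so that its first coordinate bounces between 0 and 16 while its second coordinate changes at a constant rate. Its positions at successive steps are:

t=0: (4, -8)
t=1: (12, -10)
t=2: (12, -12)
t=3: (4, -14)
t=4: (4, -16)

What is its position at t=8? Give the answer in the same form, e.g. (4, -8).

(4, -24)

The first coordinate travels 8 per step and bounces off the walls at 0 and 16.
  step 5: 4 → 12
  step 6: 12 → 12
  step 7: 12 → 4
  step 8: 4 → 4
The second coordinate changes by -2 each step: at step 8 it is -24.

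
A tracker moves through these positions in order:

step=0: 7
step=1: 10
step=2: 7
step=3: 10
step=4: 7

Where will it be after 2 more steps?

The jumps are +3, -3, +3, -3 — a geometric progression with ratio -1.
step 5: 7 + 3 → 10
step 6: 10 − 3 → 7

7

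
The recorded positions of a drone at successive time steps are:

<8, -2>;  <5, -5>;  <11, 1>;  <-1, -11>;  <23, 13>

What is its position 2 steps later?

<71, 61>

The jumps are <-3, -3>, <+6, +6>, <-12, -12>, <+24, +24> — a geometric progression with ratio -2.
step 5: <23, 13> + <-48, -48> → <-25, -35>
step 6: <-25, -35> + <+96, +96> → <71, 61>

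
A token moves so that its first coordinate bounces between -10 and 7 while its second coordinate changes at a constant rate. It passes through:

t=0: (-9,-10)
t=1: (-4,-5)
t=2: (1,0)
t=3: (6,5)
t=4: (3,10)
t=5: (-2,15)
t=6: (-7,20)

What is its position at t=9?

(2,35)

The first coordinate reflects between -10 and 7, moving 5 per step.
  step 7: -7 → -8
  step 8: -8 → -3
  step 9: -3 → 2
The second coordinate changes by +5 each step: at step 9 it is 35.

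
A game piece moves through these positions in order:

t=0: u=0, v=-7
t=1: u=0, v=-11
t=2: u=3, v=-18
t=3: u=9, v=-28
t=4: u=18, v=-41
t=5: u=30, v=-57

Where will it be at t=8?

u=84, v=-123

Taking differences between consecutive positions: (+0, -4), (+3, -7), (+6, -10), (+9, -13), (+12, -16). These grow by (+3, -3) each step.
step 6: u=30, v=-57 + (+15, -19) → u=45, v=-76
step 7: u=45, v=-76 + (+18, -22) → u=63, v=-98
step 8: u=63, v=-98 + (+21, -25) → u=84, v=-123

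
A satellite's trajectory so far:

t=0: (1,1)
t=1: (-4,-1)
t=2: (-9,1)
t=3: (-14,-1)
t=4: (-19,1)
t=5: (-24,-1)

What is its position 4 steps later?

(-44,-1)

The first coordinate changes by -5 each step, so at step 9 it is 1 + 9·(-5) = -44.
The second coordinate repeats the cycle [1, -1] with period 2; step 9 mod 2 = 1, giving -1.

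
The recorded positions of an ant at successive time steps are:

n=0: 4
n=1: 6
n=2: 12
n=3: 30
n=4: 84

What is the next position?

246

Step-to-step displacements: +2, +6, +18, +54; each is 3× the previous.
step 5: 84 + 162 → 246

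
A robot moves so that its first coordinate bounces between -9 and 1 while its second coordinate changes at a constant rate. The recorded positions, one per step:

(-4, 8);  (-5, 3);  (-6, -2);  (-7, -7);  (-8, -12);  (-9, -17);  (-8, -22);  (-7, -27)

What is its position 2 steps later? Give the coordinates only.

(-5, -37)

The first coordinate reflects between -9 and 1, moving 1 per step.
  step 8: -7 → -6
  step 9: -6 → -5
The second coordinate changes by -5 each step: at step 9 it is -37.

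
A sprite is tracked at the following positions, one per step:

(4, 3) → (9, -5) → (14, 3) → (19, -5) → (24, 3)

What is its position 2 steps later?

(34, 3)

The first coordinate changes by +5 each step, so at step 6 it is 4 + 6·(5) = 34.
The second coordinate repeats the cycle [3, -5] with period 2; step 6 mod 2 = 0, giving 3.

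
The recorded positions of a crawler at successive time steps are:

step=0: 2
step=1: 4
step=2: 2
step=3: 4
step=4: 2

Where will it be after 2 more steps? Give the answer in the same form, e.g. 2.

2

Consecutive displacements +2, -2, +2, -2 scale by a factor of -1 each step.
step 5: 2 + 2 → 4
step 6: 4 − 2 → 2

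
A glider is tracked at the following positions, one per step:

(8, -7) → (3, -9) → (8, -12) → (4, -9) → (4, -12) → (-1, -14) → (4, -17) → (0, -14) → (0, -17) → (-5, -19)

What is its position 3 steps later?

(-4, -22)

Differencing gives (-5, -2), (+5, -3), (-4, +3), (+0, -3), (-5, -2), (+5, -3), (-4, +3), (+0, -3), (-5, -2). This is the pattern (-5, -2), (+5, -3), (-4, +3), (+0, -3) repeated.
step 10: apply (+5, -3) → (0, -22)
step 11: apply (-4, +3) → (-4, -19)
step 12: apply (+0, -3) → (-4, -22)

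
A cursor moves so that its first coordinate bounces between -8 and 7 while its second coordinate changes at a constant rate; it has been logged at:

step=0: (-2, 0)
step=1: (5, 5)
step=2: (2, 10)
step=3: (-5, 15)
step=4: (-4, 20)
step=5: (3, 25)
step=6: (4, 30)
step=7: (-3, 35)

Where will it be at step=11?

The first coordinate reflects between -8 and 7, moving 7 per step.
  step 8: -3 → -6
  step 9: -6 → 1
  step 10: 1 → 6
  step 11: 6 → -1
The second coordinate changes by +5 each step: at step 11 it is 55.

(-1, 55)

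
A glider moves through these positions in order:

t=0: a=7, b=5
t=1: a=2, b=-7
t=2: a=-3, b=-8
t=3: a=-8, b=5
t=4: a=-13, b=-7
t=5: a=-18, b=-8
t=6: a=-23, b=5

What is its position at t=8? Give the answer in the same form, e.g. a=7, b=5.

The a coordinate changes by -5 each step, so at step 8 it is 7 + 8·(-5) = -33.
The b coordinate repeats the cycle [5, -7, -8] with period 3; step 8 mod 3 = 2, giving -8.

a=-33, b=-8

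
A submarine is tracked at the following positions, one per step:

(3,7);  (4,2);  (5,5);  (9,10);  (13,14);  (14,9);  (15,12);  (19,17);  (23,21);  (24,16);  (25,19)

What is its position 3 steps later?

Differencing gives (+1,-5), (+1,+3), (+4,+5), (+4,+4), (+1,-5), (+1,+3), (+4,+5), (+4,+4), (+1,-5), (+1,+3). This is the pattern (+1,-5), (+1,+3), (+4,+5), (+4,+4) repeated.
step 11: apply (+4,+5) → (29,24)
step 12: apply (+4,+4) → (33,28)
step 13: apply (+1,-5) → (34,23)

(34,23)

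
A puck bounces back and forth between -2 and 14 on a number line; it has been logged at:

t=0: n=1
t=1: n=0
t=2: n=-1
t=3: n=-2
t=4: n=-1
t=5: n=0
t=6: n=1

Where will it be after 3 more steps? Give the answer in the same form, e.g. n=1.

The value travels 1 per step and bounces off the walls at -2 and 14.
  step 7: 1 → 2
  step 8: 2 → 3
  step 9: 3 → 4

n=4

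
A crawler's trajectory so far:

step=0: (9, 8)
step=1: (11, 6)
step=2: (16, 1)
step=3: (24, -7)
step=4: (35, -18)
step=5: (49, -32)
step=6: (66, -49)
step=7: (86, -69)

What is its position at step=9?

First differences are (+2, -2), (+5, -5), (+8, -8), (+11, -11), (+14, -14), (+17, -17), (+20, -20); their common second difference is (+3, -3) (constant acceleration).
step 8: (86, -69) + (+23, -23) → (109, -92)
step 9: (109, -92) + (+26, -26) → (135, -118)

(135, -118)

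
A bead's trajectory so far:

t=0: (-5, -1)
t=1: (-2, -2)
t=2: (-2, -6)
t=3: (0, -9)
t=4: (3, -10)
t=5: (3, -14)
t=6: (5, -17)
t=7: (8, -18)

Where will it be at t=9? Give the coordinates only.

(10, -25)

Differencing gives (+3, -1), (+0, -4), (+2, -3), (+3, -1), (+0, -4), (+2, -3), (+3, -1). This is the pattern (+3, -1), (+0, -4), (+2, -3) repeated.
step 8: apply (+0, -4) → (8, -22)
step 9: apply (+2, -3) → (10, -25)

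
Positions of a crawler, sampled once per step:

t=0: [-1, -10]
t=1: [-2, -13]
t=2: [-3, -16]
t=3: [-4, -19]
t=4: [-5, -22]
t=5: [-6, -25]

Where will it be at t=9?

Constant displacement of [-1, -3] per step.
step 6: [-6, -25] + [-1, -3] → [-7, -28]
step 7: [-7, -28] + [-1, -3] → [-8, -31]
step 8: [-8, -31] + [-1, -3] → [-9, -34]
step 9: [-9, -34] + [-1, -3] → [-10, -37]

[-10, -37]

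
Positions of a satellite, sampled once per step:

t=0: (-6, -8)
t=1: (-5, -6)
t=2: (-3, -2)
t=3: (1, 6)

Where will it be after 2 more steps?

Step-to-step displacements: (+1, +2), (+2, +4), (+4, +8); each is 2× the previous.
step 4: (1, 6) + (+8, +16) → (9, 22)
step 5: (9, 22) + (+16, +32) → (25, 54)

(25, 54)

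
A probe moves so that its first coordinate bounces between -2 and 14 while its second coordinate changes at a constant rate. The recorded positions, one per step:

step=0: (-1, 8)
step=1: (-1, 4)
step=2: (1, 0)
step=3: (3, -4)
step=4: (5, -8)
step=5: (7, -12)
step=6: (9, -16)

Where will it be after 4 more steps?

The first coordinate travels 2 per step and bounces off the walls at -2 and 14.
  step 7: 9 → 11
  step 8: 11 → 13
  step 9: 13 → 13
  step 10: 13 → 11
The second coordinate changes by -4 each step: at step 10 it is -32.

(11, -32)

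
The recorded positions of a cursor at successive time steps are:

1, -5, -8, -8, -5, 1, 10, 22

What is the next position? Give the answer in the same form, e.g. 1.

First differences are -6, -3, +0, +3, +6, +9, +12; their common second difference is +3 (constant acceleration).
step 8: 22 + 15 → 37

37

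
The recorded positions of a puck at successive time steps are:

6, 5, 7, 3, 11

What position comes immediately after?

-5

Step-to-step displacements: -1, +2, -4, +8; each is -2× the previous.
step 5: 11 − 16 → -5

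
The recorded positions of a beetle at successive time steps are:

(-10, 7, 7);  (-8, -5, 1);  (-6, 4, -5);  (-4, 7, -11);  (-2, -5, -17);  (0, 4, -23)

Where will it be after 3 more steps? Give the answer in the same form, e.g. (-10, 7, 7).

First: linear, +2 per step → 6 at step 8.
Second: cycles through 7, -5, 4 every 3 steps. Step 8 lands at position 2 of the cycle → 4.
Third: linear, -6 per step → -41 at step 8.

(6, 4, -41)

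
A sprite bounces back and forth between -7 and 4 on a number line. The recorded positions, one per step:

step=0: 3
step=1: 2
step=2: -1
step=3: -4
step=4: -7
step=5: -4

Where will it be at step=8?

The value reflects between -7 and 4, moving 3 per step.
  step 6: -4 → -1
  step 7: -1 → 2
  step 8: 2 → 3

3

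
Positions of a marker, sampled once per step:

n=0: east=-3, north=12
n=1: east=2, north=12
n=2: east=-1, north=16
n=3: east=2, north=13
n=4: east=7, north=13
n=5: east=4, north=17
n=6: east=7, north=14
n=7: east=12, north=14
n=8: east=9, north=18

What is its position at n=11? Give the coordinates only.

east=14, north=19

Step-to-step displacements: (+5, +0), (-3, +4), (+3, -3), (+5, +0), (-3, +4), (+3, -3), (+5, +0), (-3, +4) — a repeating cycle of length 3.
step 9: apply (+3, -3) → east=12, north=15
step 10: apply (+5, +0) → east=17, north=15
step 11: apply (-3, +4) → east=14, north=19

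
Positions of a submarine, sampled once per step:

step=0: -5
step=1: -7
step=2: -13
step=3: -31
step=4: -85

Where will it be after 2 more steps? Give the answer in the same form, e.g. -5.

-733

The jumps are -2, -6, -18, -54 — a geometric progression with ratio 3.
step 5: -85 − 162 → -247
step 6: -247 − 486 → -733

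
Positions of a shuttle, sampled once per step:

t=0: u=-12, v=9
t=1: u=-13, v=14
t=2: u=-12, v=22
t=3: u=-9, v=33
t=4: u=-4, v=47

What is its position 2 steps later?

u=12, v=84

Successive displacements: (-1, +5), (+1, +8), (+3, +11), (+5, +14) — each changes by (+2, +3).
step 5: u=-4, v=47 + (+7, +17) → u=3, v=64
step 6: u=3, v=64 + (+9, +20) → u=12, v=84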